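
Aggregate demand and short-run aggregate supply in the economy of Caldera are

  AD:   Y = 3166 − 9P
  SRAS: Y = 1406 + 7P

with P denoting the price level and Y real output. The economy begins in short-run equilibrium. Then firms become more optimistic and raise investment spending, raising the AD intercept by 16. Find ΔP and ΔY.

ΔP = +1, ΔY = +7

This is a positive demand shock: AD shifts right.
New AD: Y = 3182 − 9P.
Set AD = SRAS: 3182 − 9P = 1406 + 7P, so 1776 = 16P and P = 111.
Y = 3182 − 9·111 = 2183.
Initially P = 110, Y = 2176, so ΔP = +1 and ΔY = +7.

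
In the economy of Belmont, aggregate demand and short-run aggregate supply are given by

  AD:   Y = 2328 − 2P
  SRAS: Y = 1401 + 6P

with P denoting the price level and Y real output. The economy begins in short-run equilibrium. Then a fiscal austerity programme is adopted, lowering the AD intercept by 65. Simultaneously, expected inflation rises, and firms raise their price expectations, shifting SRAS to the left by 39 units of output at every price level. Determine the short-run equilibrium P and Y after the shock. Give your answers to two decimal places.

After both shocks: AD is Y = 2263 − 2P and SRAS is Y = 1362 + 6P.
Setting them equal: 901 = 8P, so P = 112.63.
Substituting into AD, Y = 2037.75.

P = 112.63, Y = 2037.75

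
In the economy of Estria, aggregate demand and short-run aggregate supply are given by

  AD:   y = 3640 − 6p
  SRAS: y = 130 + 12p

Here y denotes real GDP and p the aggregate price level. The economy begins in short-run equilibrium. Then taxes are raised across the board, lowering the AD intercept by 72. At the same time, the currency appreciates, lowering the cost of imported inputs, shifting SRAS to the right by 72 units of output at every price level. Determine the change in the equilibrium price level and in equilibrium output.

Δp = -8, Δy = -24

After both shocks: AD is y = 3568 − 6p and SRAS is y = 202 + 12p.
Setting them equal: 3366 = 18p, so p = 187.
y = 3568 − 6·187 = 2446.
Initially p = 195, y = 2470, so Δp = -8 and Δy = -24.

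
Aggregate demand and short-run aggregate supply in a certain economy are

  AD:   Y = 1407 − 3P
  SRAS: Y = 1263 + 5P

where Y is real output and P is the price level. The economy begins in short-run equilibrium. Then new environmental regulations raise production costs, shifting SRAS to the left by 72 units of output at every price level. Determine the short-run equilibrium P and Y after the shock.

This is a negative supply shock: SRAS shifts left.
New SRAS: Y = 1191 + 5P.
Set AD = SRAS: 1407 − 3P = 1191 + 5P, so 216 = 8P and P = 27.
Y = 1407 − 3·27 = 1326.

P = 27, Y = 1326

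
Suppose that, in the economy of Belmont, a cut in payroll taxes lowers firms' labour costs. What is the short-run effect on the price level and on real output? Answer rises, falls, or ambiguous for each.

Price level: falls; output: rises

This is a favourable supply shock: SRAS shifts right.
Moving along the downward-sloping AD curve, P falls and Y rises.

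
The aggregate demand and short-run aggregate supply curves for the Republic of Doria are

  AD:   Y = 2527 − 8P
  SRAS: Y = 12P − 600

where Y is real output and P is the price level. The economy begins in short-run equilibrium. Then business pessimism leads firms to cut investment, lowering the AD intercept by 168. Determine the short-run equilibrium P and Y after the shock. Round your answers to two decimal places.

P = 147.95, Y = 1175.40

This is a negative demand shock: AD shifts left.
New AD: Y = 2359 − 8P.
Set AD = SRAS: 2359 − 8P = 12P − 600, so 2959 = 20P and P = 147.95.
Substituting into AD, Y = 1175.40.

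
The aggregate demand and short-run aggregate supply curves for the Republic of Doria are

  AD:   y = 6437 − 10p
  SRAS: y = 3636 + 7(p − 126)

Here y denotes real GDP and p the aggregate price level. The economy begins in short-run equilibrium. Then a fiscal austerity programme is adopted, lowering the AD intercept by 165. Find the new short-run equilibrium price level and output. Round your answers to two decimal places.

This is a negative demand shock: AD shifts left.
New AD: y = 6272 − 10p.
SRAS can be written y = 2754 + 7p.
Set AD = SRAS: 6272 − 10p = 2754 + 7p, so 3518 = 17p and p = 206.94.
Substituting into AD, y = 4202.59.

p = 206.94, y = 4202.59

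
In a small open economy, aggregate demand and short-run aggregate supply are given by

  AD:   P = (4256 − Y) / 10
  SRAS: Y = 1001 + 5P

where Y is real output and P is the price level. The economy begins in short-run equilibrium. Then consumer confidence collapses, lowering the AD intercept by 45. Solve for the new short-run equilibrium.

P = 214, Y = 2071

This is a negative demand shock: AD shifts left.
New AD: Y = 4211 − 10P.
Set AD = SRAS: 4211 − 10P = 1001 + 5P, so 3210 = 15P and P = 214.
Y = 4211 − 10·214 = 2071.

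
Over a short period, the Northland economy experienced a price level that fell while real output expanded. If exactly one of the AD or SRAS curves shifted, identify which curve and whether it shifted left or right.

P fell and Y rose. An AD shift moves P and Y in the same direction; an SRAS shift moves them in opposite directions.
Here P and Y moved in opposite directions, so the SRAS curve shifted.
Since Y rose, SRAS shifted right.

SRAS shifted right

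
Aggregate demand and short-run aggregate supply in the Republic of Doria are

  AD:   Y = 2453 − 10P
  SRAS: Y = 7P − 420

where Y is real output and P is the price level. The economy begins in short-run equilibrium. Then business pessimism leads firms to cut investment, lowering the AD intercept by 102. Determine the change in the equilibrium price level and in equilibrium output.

ΔP = -6, ΔY = -42

This is a negative demand shock: AD shifts left.
New AD: Y = 2351 − 10P.
Set AD = SRAS: 2351 − 10P = 7P − 420, so 2771 = 17P and P = 163.
Y = 2351 − 10·163 = 721.
Initially P = 169, Y = 763, so ΔP = -6 and ΔY = -42.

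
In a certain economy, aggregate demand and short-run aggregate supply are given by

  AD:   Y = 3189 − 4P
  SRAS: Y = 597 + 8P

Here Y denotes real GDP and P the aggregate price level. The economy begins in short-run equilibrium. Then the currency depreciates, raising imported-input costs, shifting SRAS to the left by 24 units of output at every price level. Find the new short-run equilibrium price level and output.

This is a negative supply shock: SRAS shifts left.
New SRAS: Y = 573 + 8P.
Set AD = SRAS: 3189 − 4P = 573 + 8P, so 2616 = 12P and P = 218.
Y = 3189 − 4·218 = 2317.

P = 218, Y = 2317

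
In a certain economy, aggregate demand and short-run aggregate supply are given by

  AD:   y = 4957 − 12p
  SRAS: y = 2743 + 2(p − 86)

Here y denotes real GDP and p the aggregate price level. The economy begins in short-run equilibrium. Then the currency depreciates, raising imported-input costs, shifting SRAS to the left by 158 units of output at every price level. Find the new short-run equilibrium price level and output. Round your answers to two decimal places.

p = 181.71, y = 2776.43

This is a negative supply shock: SRAS shifts left.
New SRAS: y = 2413 + 2p.
Set AD = SRAS: 4957 − 12p = 2413 + 2p, so 2544 = 14p and p = 181.71.
Substituting into AD, y = 2776.43.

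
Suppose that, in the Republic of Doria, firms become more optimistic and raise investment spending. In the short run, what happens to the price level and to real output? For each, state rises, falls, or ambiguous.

Price level: rises; output: rises

This is a positive demand shock: AD shifts right.
Moving along the upward-sloping SRAS curve, P rises and Y rises.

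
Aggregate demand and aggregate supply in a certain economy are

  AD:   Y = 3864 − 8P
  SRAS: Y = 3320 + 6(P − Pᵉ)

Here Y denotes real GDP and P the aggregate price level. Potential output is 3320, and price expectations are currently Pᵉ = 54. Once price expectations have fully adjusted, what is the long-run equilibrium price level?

Long-run P = 68

Short run: with Pᵉ = 54, SRAS is Y = 2996 + 6P. Setting AD = SRAS gives 868 = 14P, so P = 62 and Y = 3864 − 8·62 = 3368.
Output 3368 is above potential 3320, so over time expected prices rise and SRAS shifts left until Y returns to 3320.
Long run: Y = 3320 on the AD curve gives 3320 = 3864 − 8P, so P = 68.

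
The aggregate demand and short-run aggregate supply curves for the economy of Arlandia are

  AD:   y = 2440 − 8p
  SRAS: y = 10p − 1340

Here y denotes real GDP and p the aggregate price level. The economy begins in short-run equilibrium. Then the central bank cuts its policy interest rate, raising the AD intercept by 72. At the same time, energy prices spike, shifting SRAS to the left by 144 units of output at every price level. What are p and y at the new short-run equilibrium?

After both shocks: AD is y = 2512 − 8p and SRAS is y = 10p − 1484.
Setting them equal: 3996 = 18p, so p = 222.
y = 2512 − 8·222 = 736.

p = 222, y = 736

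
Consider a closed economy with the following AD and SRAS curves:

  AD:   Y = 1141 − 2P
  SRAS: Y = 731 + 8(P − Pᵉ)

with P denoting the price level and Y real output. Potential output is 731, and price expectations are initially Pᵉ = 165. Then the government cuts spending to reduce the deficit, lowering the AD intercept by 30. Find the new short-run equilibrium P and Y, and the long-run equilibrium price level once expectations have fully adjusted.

Short run: P = 170, Y = 771. Long run: P = 190.

AD shifts left: new AD is Y = 1111 − 2P. With Pᵉ = 165, SRAS is Y = 8P − 589.
Short run: 1111 − 2P = 8P − 589 gives 1700 = 10P, so P = 170 and Y = 1111 − 2·170 = 771.
Y = 771 is above potential 731; expectations adjust and SRAS shifts left until Y = 731.
Long run: on the new AD curve, 731 = 1111 − 2P gives P = 190.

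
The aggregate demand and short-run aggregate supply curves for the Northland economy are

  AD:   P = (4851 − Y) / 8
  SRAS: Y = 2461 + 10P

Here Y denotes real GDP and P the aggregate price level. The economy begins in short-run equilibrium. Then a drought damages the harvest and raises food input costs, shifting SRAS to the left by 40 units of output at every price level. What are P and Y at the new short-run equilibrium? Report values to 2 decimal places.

P = 135.00, Y = 3771.00

This is a negative supply shock: SRAS shifts left.
New SRAS: Y = 2421 + 10P.
Set AD = SRAS: 4851 − 8P = 2421 + 10P, so 2430 = 18P and P = 135.00.
Substituting into AD, Y = 3771.00.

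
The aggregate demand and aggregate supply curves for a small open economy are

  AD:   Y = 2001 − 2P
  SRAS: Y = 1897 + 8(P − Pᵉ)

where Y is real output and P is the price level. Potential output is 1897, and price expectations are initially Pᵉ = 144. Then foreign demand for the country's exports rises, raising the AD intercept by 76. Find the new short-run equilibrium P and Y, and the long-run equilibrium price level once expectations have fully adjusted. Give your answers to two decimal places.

Short run: P = 133.20, Y = 1810.60. Long run: P = 90.00.

AD shifts right: new AD is Y = 2077 − 2P. With Pᵉ = 144, SRAS is Y = 745 + 8P.
Short run: 2077 − 2P = 745 + 8P gives 1332 = 10P, so P = 133.20 and Y = 2077 − 2P = 1810.60.
Y = 1810.60 is below potential 1897; expectations adjust and SRAS shifts right until Y = 1897.
Long run: on the new AD curve, 1897 = 2077 − 2P gives P = 90.00.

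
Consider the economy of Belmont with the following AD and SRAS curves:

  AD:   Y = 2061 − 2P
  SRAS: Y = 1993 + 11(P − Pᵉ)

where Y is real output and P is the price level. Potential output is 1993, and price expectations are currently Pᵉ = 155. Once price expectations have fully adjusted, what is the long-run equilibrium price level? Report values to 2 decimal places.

Short run: with Pᵉ = 155, SRAS is Y = 288 + 11P. Setting AD = SRAS gives 1773 = 13P, so P = 136.38 and Y = 2061 − 2P = 1788.23.
Output 1788.23 is below potential 1993, so over time expected prices fall and SRAS shifts right until Y returns to 1993.
Long run: Y = 1993 on the AD curve gives 1993 = 2061 − 2P, so P = 34.00.

Long-run P = 34.00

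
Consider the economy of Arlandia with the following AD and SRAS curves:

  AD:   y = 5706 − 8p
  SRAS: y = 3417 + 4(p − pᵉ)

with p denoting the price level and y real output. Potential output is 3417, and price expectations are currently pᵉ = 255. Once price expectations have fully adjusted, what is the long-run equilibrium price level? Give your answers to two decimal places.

Short run: with pᵉ = 255, SRAS is y = 2397 + 4p. Setting AD = SRAS gives 3309 = 12p, so p = 275.75 and y = 5706 − 8p = 3500.00.
Output 3500.00 is above potential 3417, so over time expected prices rise and SRAS shifts left until y returns to 3417.
Long run: y = 3417 on the AD curve gives 3417 = 5706 − 8p, so p = 286.13.

Long-run p = 286.13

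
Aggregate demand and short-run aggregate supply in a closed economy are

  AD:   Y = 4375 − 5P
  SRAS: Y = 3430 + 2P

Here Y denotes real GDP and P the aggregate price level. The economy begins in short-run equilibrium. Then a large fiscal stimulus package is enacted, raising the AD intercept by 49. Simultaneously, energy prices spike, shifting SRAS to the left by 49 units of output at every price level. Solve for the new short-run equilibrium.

After both shocks: AD is Y = 4424 − 5P and SRAS is Y = 3381 + 2P.
Setting them equal: 1043 = 7P, so P = 149.
Y = 4424 − 5·149 = 3679.

P = 149, Y = 3679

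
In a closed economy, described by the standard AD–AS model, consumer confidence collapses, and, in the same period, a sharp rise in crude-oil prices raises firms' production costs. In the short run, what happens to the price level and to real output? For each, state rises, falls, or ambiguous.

The first event is a negative demand shock: AD shifts left, which by itself pushes P down and Y down.
The second is an adverse supply shock: SRAS shifts left, which by itself pushes P up and Y down.
The two shocks push P in opposite directions, so the effect on P is ambiguous. Both shocks push Y down, so Y falls.

Price level: ambiguous; output: falls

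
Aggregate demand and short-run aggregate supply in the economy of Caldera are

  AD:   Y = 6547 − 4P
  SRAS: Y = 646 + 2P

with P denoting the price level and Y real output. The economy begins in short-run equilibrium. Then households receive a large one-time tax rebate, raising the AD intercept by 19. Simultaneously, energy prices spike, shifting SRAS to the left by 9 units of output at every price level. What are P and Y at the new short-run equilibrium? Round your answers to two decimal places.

After both shocks: AD is Y = 6566 − 4P and SRAS is Y = 637 + 2P.
Setting them equal: 5929 = 6P, so P = 988.17.
Substituting into AD, Y = 2613.33.

P = 988.17, Y = 2613.33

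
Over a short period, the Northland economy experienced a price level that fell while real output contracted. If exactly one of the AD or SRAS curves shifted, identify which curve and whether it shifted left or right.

P fell and Y fell. An AD shift moves P and Y in the same direction; an SRAS shift moves them in opposite directions.
Here P and Y moved in the same direction, so the AD curve shifted.
Since Y fell, AD shifted left.

AD shifted left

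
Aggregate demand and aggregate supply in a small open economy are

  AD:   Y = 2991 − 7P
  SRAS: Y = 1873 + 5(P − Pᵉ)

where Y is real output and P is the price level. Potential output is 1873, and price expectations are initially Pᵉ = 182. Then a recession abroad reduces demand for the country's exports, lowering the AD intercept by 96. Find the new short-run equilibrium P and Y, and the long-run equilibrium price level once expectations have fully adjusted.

AD shifts left: new AD is Y = 2895 − 7P. With Pᵉ = 182, SRAS is Y = 963 + 5P.
Short run: 2895 − 7P = 963 + 5P gives 1932 = 12P, so P = 161 and Y = 2895 − 7·161 = 1768.
Y = 1768 is below potential 1873; expectations adjust and SRAS shifts right until Y = 1873.
Long run: on the new AD curve, 1873 = 2895 − 7P gives P = 146.

Short run: P = 161, Y = 1768. Long run: P = 146.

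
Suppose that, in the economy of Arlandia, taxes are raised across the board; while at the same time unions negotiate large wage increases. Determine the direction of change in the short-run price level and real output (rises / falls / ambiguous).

Price level: ambiguous; output: falls

The first event is a negative demand shock: AD shifts left, which by itself pushes P down and Y down.
The second is an adverse supply shock: SRAS shifts left, which by itself pushes P up and Y down.
The two shocks push P in opposite directions, so the effect on P is ambiguous. Both shocks push Y down, so Y falls.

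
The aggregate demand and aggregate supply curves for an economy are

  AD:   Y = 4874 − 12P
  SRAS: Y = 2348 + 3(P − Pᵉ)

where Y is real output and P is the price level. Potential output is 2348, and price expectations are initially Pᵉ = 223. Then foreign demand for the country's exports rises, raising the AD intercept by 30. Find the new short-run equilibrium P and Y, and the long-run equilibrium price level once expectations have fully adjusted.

AD shifts right: new AD is Y = 4904 − 12P. With Pᵉ = 223, SRAS is Y = 1679 + 3P.
Short run: 4904 − 12P = 1679 + 3P gives 3225 = 15P, so P = 215 and Y = 4904 − 12·215 = 2324.
Y = 2324 is below potential 2348; expectations adjust and SRAS shifts right until Y = 2348.
Long run: on the new AD curve, 2348 = 4904 − 12P gives P = 213.

Short run: P = 215, Y = 2324. Long run: P = 213.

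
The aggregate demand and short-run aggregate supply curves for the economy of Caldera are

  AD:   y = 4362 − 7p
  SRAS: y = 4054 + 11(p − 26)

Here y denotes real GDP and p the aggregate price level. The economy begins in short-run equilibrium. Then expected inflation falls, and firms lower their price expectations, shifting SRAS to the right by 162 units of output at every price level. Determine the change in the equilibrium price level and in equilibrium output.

Δp = -9, Δy = +63

This is a positive supply shock: SRAS shifts right.
New SRAS: y = 3930 + 11p.
Set AD = SRAS: 4362 − 7p = 3930 + 11p, so 432 = 18p and p = 24.
y = 4362 − 7·24 = 4194.
Initially p = 33, y = 4131, so Δp = -9 and Δy = +63.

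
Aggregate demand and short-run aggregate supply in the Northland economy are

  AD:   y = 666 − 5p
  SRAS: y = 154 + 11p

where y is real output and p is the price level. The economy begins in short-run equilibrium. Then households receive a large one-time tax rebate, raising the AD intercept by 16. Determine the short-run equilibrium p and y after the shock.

p = 33, y = 517

This is a positive demand shock: AD shifts right.
New AD: y = 682 − 5p.
Set AD = SRAS: 682 − 5p = 154 + 11p, so 528 = 16p and p = 33.
y = 682 − 5·33 = 517.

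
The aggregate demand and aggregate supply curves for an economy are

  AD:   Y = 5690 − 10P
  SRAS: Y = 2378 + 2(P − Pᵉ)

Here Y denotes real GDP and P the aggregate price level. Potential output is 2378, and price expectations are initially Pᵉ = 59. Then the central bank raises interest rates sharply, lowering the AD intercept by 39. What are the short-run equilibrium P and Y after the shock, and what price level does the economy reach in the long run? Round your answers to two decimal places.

AD shifts left: new AD is Y = 5651 − 10P. With Pᵉ = 59, SRAS is Y = 2260 + 2P.
Short run: 5651 − 10P = 2260 + 2P gives 3391 = 12P, so P = 282.58 and Y = 5651 − 10P = 2825.17.
Y = 2825.17 is above potential 2378; expectations adjust and SRAS shifts left until Y = 2378.
Long run: on the new AD curve, 2378 = 5651 − 10P gives P = 327.30.

Short run: P = 282.58, Y = 2825.17. Long run: P = 327.30.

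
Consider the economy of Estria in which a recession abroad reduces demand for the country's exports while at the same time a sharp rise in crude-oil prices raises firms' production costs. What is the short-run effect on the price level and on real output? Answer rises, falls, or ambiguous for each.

Price level: ambiguous; output: falls

The first event is a negative demand shock: AD shifts left, which by itself pushes P down and Y down.
The second is an adverse supply shock: SRAS shifts left, which by itself pushes P up and Y down.
The two shocks push P in opposite directions, so the effect on P is ambiguous. Both shocks push Y down, so Y falls.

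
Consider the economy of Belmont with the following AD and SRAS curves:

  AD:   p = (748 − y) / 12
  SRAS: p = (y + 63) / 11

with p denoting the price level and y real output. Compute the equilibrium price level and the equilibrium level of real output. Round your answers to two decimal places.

p = 35.26, y = 324.87

Rearrange AD to y = 748 − 12p.
Rearrange SRAS to y = 11p − 63.
Set AD = SRAS: 748 − 12p = 11p − 63, so 811 = 23p and p = 35.26.
Substituting into AD, y = 748 − 12p = 324.87.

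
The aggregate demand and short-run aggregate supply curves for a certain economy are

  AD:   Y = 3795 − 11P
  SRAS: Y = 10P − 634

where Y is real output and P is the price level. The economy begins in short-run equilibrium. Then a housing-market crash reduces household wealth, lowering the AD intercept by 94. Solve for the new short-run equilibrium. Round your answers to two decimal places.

This is a negative demand shock: AD shifts left.
New AD: Y = 3701 − 11P.
Set AD = SRAS: 3701 − 11P = 10P − 634, so 4335 = 21P and P = 206.43.
Substituting into AD, Y = 1430.29.

P = 206.43, Y = 1430.29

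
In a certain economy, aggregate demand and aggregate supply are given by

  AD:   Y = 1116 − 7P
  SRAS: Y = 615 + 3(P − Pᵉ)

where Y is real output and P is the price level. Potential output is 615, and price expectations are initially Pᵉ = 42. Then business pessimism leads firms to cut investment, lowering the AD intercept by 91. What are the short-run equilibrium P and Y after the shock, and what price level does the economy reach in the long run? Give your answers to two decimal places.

Short run: P = 53.60, Y = 649.80. Long run: P = 58.57.

AD shifts left: new AD is Y = 1025 − 7P. With Pᵉ = 42, SRAS is Y = 489 + 3P.
Short run: 1025 − 7P = 489 + 3P gives 536 = 10P, so P = 53.60 and Y = 1025 − 7P = 649.80.
Y = 649.80 is above potential 615; expectations adjust and SRAS shifts left until Y = 615.
Long run: on the new AD curve, 615 = 1025 − 7P gives P = 58.57.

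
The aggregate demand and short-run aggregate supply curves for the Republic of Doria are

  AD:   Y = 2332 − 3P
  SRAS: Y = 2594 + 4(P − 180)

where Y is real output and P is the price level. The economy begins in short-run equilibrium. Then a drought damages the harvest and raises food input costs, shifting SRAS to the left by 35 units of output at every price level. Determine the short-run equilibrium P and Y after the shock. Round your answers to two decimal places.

P = 70.43, Y = 2120.71

This is a negative supply shock: SRAS shifts left.
New SRAS: Y = 1839 + 4P.
Set AD = SRAS: 2332 − 3P = 1839 + 4P, so 493 = 7P and P = 70.43.
Substituting into AD, Y = 2120.71.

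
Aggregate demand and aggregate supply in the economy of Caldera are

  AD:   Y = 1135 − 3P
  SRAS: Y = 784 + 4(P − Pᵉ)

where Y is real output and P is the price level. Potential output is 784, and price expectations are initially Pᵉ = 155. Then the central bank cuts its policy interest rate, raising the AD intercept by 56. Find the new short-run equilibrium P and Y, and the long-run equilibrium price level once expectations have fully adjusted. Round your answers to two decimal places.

Short run: P = 146.71, Y = 750.86. Long run: P = 135.67.

AD shifts right: new AD is Y = 1191 − 3P. With Pᵉ = 155, SRAS is Y = 164 + 4P.
Short run: 1191 − 3P = 164 + 4P gives 1027 = 7P, so P = 146.71 and Y = 1191 − 3P = 750.86.
Y = 750.86 is below potential 784; expectations adjust and SRAS shifts right until Y = 784.
Long run: on the new AD curve, 784 = 1191 − 3P gives P = 135.67.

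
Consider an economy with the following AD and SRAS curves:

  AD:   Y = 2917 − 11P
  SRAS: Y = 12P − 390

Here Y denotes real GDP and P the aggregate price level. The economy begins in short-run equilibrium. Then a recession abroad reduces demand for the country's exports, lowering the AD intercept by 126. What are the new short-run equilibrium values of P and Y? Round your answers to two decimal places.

P = 138.30, Y = 1269.65

This is a negative demand shock: AD shifts left.
New AD: Y = 2791 − 11P.
Set AD = SRAS: 2791 − 11P = 12P − 390, so 3181 = 23P and P = 138.30.
Substituting into AD, Y = 1269.65.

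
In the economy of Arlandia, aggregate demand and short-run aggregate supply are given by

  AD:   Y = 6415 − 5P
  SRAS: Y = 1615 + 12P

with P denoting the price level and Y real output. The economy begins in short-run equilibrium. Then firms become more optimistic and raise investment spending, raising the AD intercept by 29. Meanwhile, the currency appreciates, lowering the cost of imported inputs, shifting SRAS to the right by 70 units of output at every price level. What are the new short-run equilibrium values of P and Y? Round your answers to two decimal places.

After both shocks: AD is Y = 6444 − 5P and SRAS is Y = 1685 + 12P.
Setting them equal: 4759 = 17P, so P = 279.94.
Substituting into AD, Y = 5044.29.

P = 279.94, Y = 5044.29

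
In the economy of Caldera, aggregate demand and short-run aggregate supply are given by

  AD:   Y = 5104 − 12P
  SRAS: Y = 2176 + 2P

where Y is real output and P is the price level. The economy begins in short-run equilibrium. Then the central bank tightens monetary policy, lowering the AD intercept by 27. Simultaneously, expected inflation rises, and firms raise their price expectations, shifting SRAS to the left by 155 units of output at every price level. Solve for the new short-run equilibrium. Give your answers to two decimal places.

P = 218.29, Y = 2457.57

After both shocks: AD is Y = 5077 − 12P and SRAS is Y = 2021 + 2P.
Setting them equal: 3056 = 14P, so P = 218.29.
Substituting into AD, Y = 2457.57.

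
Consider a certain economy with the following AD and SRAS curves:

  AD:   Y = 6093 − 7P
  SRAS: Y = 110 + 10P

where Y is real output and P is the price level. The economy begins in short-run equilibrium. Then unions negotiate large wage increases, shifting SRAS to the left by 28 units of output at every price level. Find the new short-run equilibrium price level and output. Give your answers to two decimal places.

P = 353.59, Y = 3617.88

This is a negative supply shock: SRAS shifts left.
New SRAS: Y = 82 + 10P.
Set AD = SRAS: 6093 − 7P = 82 + 10P, so 6011 = 17P and P = 353.59.
Substituting into AD, Y = 3617.88.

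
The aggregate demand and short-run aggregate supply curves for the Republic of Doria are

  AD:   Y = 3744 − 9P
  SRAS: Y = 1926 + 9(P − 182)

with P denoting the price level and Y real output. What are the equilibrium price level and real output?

P = 192, Y = 2016

Write SRAS as Y = 1926 + 9P − 1638 = 288 + 9P.
Set AD = SRAS: 3744 − 9P = 288 + 9P, so 3456 = 18P and P = 192.
Then Y = 3744 − 9·192 = 2016.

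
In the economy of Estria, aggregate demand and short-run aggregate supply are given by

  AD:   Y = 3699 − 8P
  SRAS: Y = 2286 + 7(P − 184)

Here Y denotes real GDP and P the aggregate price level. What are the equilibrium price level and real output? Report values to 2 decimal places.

P = 180.07, Y = 2258.47

Write SRAS as Y = 2286 + 7P − 1288 = 998 + 7P.
Set AD = SRAS: 3699 − 8P = 998 + 7P, so 2701 = 15P and P = 180.07.
Substituting into AD, Y = 3699 − 8P = 2258.47.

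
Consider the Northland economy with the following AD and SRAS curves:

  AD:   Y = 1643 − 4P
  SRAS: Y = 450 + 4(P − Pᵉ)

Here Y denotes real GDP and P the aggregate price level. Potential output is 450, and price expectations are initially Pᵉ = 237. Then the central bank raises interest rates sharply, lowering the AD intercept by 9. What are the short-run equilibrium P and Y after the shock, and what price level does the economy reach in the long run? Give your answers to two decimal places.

Short run: P = 266.50, Y = 568.00. Long run: P = 296.00.

AD shifts left: new AD is Y = 1634 − 4P. With Pᵉ = 237, SRAS is Y = 4P − 498.
Short run: 1634 − 4P = 4P − 498 gives 2132 = 8P, so P = 266.50 and Y = 1634 − 4P = 568.00.
Y = 568.00 is above potential 450; expectations adjust and SRAS shifts left until Y = 450.
Long run: on the new AD curve, 450 = 1634 − 4P gives P = 296.00.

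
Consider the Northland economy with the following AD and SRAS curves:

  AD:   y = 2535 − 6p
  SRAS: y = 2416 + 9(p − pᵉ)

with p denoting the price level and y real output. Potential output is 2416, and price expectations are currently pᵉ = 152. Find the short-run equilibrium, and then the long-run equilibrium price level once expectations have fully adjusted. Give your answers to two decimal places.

Short run: p = 99.13, y = 1940.20. Long run: p = 19.83.

Short run: with pᵉ = 152, SRAS is y = 1048 + 9p. Setting AD = SRAS gives 1487 = 15p, so p = 99.13 and y = 2535 − 6p = 1940.20.
Output 1940.20 is below potential 2416, so over time expected prices fall and SRAS shifts right until y returns to 2416.
Long run: y = 2416 on the AD curve gives 2416 = 2535 − 6p, so p = 19.83.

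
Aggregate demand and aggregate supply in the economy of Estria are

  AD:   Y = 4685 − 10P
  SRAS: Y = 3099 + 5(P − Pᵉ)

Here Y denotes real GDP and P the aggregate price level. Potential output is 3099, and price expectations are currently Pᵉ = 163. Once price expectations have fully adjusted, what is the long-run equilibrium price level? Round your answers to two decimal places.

Long-run P = 158.60

Short run: with Pᵉ = 163, SRAS is Y = 2284 + 5P. Setting AD = SRAS gives 2401 = 15P, so P = 160.07 and Y = 4685 − 10P = 3084.33.
Output 3084.33 is below potential 3099, so over time expected prices fall and SRAS shifts right until Y returns to 3099.
Long run: Y = 3099 on the AD curve gives 3099 = 4685 − 10P, so P = 158.60.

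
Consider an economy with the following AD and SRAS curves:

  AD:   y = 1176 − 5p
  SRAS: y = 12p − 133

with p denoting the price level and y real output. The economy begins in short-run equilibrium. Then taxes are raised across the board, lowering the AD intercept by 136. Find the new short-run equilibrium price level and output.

This is a negative demand shock: AD shifts left.
New AD: y = 1040 − 5p.
Set AD = SRAS: 1040 − 5p = 12p − 133, so 1173 = 17p and p = 69.
y = 1040 − 5·69 = 695.

p = 69, y = 695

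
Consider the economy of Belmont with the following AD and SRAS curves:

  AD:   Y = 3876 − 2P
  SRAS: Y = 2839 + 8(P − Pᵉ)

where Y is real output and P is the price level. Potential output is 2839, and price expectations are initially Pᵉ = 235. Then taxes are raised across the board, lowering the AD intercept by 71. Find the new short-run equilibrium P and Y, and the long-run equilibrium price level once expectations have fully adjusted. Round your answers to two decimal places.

AD shifts left: new AD is Y = 3805 − 2P. With Pᵉ = 235, SRAS is Y = 959 + 8P.
Short run: 3805 − 2P = 959 + 8P gives 2846 = 10P, so P = 284.60 and Y = 3805 − 2P = 3235.80.
Y = 3235.80 is above potential 2839; expectations adjust and SRAS shifts left until Y = 2839.
Long run: on the new AD curve, 2839 = 3805 − 2P gives P = 483.00.

Short run: P = 284.60, Y = 3235.80. Long run: P = 483.00.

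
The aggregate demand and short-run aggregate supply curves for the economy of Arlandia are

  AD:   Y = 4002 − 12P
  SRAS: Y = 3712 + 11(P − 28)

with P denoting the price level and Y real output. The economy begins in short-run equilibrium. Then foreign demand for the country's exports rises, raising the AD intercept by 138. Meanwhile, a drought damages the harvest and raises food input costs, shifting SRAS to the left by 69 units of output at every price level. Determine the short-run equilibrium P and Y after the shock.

P = 35, Y = 3720

After both shocks: AD is Y = 4140 − 12P and SRAS is Y = 3335 + 11P.
Setting them equal: 805 = 23P, so P = 35.
Y = 4140 − 12·35 = 3720.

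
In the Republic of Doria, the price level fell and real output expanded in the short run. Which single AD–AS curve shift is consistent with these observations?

SRAS shifted right

P fell and Y rose. An AD shift moves P and Y in the same direction; an SRAS shift moves them in opposite directions.
Here P and Y moved in opposite directions, so the SRAS curve shifted.
Since Y rose, SRAS shifted right.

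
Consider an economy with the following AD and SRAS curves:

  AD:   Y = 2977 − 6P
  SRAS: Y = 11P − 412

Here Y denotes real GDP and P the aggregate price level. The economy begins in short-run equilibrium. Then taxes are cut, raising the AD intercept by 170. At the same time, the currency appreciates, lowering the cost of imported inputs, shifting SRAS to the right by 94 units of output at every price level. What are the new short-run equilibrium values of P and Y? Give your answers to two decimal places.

After both shocks: AD is Y = 3147 − 6P and SRAS is Y = 11P − 318.
Setting them equal: 3465 = 17P, so P = 203.82.
Substituting into AD, Y = 1924.06.

P = 203.82, Y = 1924.06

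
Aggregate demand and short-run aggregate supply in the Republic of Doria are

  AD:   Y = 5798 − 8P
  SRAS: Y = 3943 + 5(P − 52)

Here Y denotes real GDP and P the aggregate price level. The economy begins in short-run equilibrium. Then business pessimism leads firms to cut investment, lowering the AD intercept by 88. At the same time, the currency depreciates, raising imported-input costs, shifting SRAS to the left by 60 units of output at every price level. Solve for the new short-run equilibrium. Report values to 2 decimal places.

After both shocks: AD is Y = 5710 − 8P and SRAS is Y = 3623 + 5P.
Setting them equal: 2087 = 13P, so P = 160.54.
Substituting into AD, Y = 4425.69.

P = 160.54, Y = 4425.69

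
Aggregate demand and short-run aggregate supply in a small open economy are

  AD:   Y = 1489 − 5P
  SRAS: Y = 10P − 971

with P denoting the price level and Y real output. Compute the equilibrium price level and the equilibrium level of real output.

P = 164, Y = 669

Set AD = SRAS: 1489 − 5P = 10P − 971, so 2460 = 15P and P = 164.
Then Y = 1489 − 5·164 = 669.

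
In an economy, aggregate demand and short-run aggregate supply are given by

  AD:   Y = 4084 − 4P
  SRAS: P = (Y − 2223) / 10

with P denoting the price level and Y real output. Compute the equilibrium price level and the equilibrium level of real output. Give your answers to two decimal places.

P = 132.93, Y = 3552.29

Rearrange SRAS to Y = 2223 + 10P.
Set AD = SRAS: 4084 − 4P = 2223 + 10P, so 1861 = 14P and P = 132.93.
Substituting into AD, Y = 4084 − 4P = 3552.29.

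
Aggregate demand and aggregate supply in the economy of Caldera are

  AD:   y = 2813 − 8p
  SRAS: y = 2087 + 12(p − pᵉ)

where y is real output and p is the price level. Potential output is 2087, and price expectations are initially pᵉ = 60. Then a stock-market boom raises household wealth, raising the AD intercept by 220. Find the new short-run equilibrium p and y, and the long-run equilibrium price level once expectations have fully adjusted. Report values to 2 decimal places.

AD shifts right: new AD is y = 3033 − 8p. With pᵉ = 60, SRAS is y = 1367 + 12p.
Short run: 3033 − 8p = 1367 + 12p gives 1666 = 20p, so p = 83.30 and y = 3033 − 8p = 2366.60.
y = 2366.60 is above potential 2087; expectations adjust and SRAS shifts left until y = 2087.
Long run: on the new AD curve, 2087 = 3033 − 8p gives p = 118.25.

Short run: p = 83.30, y = 2366.60. Long run: p = 118.25.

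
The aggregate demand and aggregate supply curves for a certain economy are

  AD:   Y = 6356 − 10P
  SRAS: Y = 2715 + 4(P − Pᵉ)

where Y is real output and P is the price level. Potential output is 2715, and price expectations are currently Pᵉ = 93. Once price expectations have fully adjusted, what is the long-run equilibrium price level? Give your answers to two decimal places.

Long-run P = 364.10

Short run: with Pᵉ = 93, SRAS is Y = 2343 + 4P. Setting AD = SRAS gives 4013 = 14P, so P = 286.64 and Y = 6356 − 10P = 3489.57.
Output 3489.57 is above potential 2715, so over time expected prices rise and SRAS shifts left until Y returns to 2715.
Long run: Y = 2715 on the AD curve gives 2715 = 6356 − 10P, so P = 364.10.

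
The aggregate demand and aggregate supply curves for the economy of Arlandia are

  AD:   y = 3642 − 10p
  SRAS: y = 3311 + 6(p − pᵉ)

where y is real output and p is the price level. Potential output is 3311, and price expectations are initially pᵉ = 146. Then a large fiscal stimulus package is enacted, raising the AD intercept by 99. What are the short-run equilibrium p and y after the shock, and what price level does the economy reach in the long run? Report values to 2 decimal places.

Short run: p = 81.63, y = 2924.75. Long run: p = 43.00.

AD shifts right: new AD is y = 3741 − 10p. With pᵉ = 146, SRAS is y = 2435 + 6p.
Short run: 3741 − 10p = 2435 + 6p gives 1306 = 16p, so p = 81.63 and y = 3741 − 10p = 2924.75.
y = 2924.75 is below potential 3311; expectations adjust and SRAS shifts right until y = 3311.
Long run: on the new AD curve, 3311 = 3741 − 10p gives p = 43.00.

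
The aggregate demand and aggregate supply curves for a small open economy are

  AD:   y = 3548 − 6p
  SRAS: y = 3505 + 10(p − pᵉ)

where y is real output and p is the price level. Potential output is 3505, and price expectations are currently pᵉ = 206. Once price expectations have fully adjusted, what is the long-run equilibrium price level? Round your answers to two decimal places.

Short run: with pᵉ = 206, SRAS is y = 1445 + 10p. Setting AD = SRAS gives 2103 = 16p, so p = 131.44 and y = 3548 − 6p = 2759.38.
Output 2759.38 is below potential 3505, so over time expected prices fall and SRAS shifts right until y returns to 3505.
Long run: y = 3505 on the AD curve gives 3505 = 3548 − 6p, so p = 7.17.

Long-run p = 7.17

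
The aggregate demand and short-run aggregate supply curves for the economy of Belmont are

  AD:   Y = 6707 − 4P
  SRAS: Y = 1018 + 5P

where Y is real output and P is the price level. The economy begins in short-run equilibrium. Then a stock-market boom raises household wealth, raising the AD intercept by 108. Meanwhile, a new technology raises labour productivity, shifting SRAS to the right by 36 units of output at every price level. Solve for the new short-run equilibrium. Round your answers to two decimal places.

After both shocks: AD is Y = 6815 − 4P and SRAS is Y = 1054 + 5P.
Setting them equal: 5761 = 9P, so P = 640.11.
Substituting into AD, Y = 4254.56.

P = 640.11, Y = 4254.56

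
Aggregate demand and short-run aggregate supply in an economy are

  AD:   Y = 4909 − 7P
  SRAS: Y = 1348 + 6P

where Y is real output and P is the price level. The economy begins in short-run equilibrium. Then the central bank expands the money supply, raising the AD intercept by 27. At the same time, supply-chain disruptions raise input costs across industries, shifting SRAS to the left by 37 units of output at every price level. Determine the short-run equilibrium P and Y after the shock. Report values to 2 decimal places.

P = 278.85, Y = 2984.08

After both shocks: AD is Y = 4936 − 7P and SRAS is Y = 1311 + 6P.
Setting them equal: 3625 = 13P, so P = 278.85.
Substituting into AD, Y = 2984.08.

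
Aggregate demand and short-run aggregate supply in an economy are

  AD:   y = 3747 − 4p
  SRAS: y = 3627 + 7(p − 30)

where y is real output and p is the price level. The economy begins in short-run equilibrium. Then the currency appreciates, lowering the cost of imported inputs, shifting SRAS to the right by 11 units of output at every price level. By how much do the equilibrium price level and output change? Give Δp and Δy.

This is a positive supply shock: SRAS shifts right.
New SRAS: y = 3428 + 7p.
Set AD = SRAS: 3747 − 4p = 3428 + 7p, so 319 = 11p and p = 29.
y = 3747 − 4·29 = 3631.
Initially p = 30, y = 3627, so Δp = -1 and Δy = +4.

Δp = -1, Δy = +4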